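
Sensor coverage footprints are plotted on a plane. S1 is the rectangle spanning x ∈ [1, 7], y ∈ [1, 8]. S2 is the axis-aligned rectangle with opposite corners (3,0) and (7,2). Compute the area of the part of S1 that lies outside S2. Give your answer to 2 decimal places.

|S1∩S2|: x∈[3,7], y∈[1,2] → 4·1 = 4.
|S1| = 42.
|S1 ∖ S2| = |S1| − |S1∩S2| = 42 − 4 = 38.00.

38.00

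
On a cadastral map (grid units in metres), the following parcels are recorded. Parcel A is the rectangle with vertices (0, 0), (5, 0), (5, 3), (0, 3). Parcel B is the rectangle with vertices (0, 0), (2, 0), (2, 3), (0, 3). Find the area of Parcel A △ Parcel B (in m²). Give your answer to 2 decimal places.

|Parcel A∩Parcel B|: x∈[0,2], y∈[0,3] → 2·3 = 6.
|Parcel A △ Parcel B| = |Parcel A| + |Parcel B| − 2·|Parcel A∩Parcel B| = 15 + 6 − 12 = 9.00.

9.00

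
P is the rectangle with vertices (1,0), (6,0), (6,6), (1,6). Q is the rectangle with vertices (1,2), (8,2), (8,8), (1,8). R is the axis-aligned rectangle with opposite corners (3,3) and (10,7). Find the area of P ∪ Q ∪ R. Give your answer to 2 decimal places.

By inclusion–exclusion:
Individual areas: |P| = 30, |Q| = 42, |R| = 28.
|P∩Q|: x∈[1,6], y∈[2,6] → 5·4 = 20.
|P∩R|: x∈[3,6], y∈[3,6] → 3·3 = 9.
|Q∩R|: x∈[3,8], y∈[3,7] → 5·4 = 20.
|P∩Q∩R| = 9.
|P ∪ Q ∪ R| = 100 − 49 + 9 = 60.00.

60.00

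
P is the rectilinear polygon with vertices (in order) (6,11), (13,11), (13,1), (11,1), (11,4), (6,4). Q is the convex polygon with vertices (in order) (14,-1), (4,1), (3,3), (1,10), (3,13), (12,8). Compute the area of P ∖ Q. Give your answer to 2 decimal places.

|P| = 55, |P∩Q| = 41.65.
|P ∖ Q| = |P| − |P∩Q| = 55 − 41.65 = 13.35.

13.35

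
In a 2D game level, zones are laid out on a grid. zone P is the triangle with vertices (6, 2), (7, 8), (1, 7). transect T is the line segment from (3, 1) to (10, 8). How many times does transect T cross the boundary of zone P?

2

The segment meets the boundary at (6.4,4.4), (5,3).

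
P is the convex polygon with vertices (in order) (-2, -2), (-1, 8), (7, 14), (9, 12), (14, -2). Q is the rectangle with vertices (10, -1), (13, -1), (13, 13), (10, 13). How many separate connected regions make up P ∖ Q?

1

P ∖ Q is a single connected region.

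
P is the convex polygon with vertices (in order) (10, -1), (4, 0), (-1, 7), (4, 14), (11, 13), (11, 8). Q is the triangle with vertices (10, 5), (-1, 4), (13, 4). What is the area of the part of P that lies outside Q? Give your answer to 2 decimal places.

|P| = 129, |P∩Q| = 5.8437.
|P ∖ Q| = |P| − |P∩Q| = 129 − 5.8437 = 123.16.

123.16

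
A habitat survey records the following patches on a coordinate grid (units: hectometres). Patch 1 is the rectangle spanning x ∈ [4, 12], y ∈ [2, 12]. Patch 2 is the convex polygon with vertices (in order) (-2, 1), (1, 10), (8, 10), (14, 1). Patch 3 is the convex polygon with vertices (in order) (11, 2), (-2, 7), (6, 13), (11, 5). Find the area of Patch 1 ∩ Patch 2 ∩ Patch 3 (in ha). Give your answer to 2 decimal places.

38.76

The intersection is the polygon with vertices (4,10), (7.875,10), (11,5), (11,2), (4,4.692).
By the shoelace formula its area is 38.76.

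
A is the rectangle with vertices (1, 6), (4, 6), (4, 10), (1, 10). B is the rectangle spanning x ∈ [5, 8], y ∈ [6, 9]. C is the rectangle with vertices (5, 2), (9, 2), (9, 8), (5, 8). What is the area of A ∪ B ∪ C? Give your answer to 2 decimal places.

By inclusion–exclusion:
Individual areas: |A| = 12, |B| = 9, |C| = 24.
|A∩B| = 0 (no overlap).
|A∩C| = 0 (no overlap).
|B∩C|: x∈[5,8], y∈[6,8] → 3·2 = 6.
|A∩B∩C| = 0.
|A ∪ B ∪ C| = 45 − 6 + 0 = 39.00.

39.00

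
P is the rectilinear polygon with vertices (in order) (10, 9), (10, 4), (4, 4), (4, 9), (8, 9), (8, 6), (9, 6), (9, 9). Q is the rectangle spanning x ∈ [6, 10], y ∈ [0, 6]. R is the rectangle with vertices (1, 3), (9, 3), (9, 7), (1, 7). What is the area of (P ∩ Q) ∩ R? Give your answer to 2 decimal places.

6.00

The region (P ∩ Q) ∩ R is the polygon with vertices (6,4), (6,6), (8,6), (9,6), (9,4).
By the shoelace formula its area is 6.00.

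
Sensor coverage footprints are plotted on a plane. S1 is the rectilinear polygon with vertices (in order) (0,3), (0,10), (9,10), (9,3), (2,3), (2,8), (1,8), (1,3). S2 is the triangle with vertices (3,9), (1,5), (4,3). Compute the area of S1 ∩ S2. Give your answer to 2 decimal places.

6.67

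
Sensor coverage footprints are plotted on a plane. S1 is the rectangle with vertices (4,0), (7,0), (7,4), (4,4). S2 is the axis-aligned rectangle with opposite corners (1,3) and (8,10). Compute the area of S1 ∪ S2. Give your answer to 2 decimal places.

By inclusion–exclusion:
Individual areas: |S1| = 12, |S2| = 49.
|S1∩S2|: x∈[4,7], y∈[3,4] → 3·1 = 3.
|S1 ∪ S2| = 61 − 3 = 58.00.

58.00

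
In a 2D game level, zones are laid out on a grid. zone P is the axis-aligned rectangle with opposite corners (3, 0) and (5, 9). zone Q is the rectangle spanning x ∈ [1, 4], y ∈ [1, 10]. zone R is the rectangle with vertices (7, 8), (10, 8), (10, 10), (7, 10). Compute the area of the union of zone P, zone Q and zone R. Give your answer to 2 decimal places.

43.00

By inclusion–exclusion:
Individual areas: |zone P| = 18, |zone Q| = 27, |zone R| = 6.
|zone P∩zone Q|: x∈[3,4], y∈[1,9] → 1·8 = 8.
|zone P∩zone R| = 0 (no overlap).
|zone Q∩zone R| = 0 (no overlap).
|zone P∩zone Q∩zone R| = 0.
|zone P ∪ zone Q ∪ zone R| = 51 − 8 + 0 = 43.00.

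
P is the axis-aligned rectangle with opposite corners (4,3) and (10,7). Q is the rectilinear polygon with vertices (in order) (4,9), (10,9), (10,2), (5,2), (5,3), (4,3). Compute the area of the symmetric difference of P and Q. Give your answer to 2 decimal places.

17.00

|P| = 24, |Q| = 41, |P∩Q| = 24.
|P △ Q| = |P| + |Q| − 2·|P∩Q| = 24 + 41 − 48 = 17.00.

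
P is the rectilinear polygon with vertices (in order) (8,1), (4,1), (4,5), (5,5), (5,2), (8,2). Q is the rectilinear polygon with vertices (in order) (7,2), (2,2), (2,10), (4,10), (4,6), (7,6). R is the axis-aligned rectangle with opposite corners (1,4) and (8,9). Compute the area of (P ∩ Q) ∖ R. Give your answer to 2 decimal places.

|P ∩ Q| = 3.
|(P ∩ Q) ∩ R| = 1.
|(P ∩ Q) ∖ R| = 3 − 1 = 2.00.

2.00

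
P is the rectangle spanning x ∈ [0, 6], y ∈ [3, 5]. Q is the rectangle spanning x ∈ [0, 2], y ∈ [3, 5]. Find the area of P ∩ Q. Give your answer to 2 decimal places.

|P∩Q|: x∈[0,2], y∈[3,5] → 2·2 = 4.

4.00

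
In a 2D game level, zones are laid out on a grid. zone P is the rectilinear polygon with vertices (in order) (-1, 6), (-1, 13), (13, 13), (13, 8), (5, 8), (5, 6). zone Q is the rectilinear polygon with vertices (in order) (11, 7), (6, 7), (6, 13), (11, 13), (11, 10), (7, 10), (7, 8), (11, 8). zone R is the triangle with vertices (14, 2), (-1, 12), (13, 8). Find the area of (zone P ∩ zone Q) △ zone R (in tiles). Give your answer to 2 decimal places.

53.29

|zone P ∩ zone Q| = 17.
|(zone P ∩ zone Q) ∩ zone R| = 1.8571.
|(zone P ∩ zone Q) △ zone R| = 17 + 40 − 3.7143 = 53.29.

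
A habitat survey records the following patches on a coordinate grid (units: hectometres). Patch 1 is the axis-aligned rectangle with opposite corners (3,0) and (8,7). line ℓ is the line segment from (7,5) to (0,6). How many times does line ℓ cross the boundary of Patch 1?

The segment meets the boundary at (3,5.571).

1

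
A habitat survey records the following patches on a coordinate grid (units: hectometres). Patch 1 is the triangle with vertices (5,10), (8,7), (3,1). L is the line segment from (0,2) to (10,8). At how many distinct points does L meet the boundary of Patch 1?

The segment meets the boundary at (7.667,6.6), (3.718,4.231).

2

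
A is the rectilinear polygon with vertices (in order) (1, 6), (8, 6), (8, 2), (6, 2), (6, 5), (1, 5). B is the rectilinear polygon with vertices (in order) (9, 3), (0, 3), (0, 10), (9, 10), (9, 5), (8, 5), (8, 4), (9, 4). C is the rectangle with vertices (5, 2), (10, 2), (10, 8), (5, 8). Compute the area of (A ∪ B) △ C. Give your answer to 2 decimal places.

52.00

|A ∪ B| = 64.
|(A ∪ B) ∩ C| = 21.
|(A ∪ B) △ C| = 64 + 30 − 42 = 52.00.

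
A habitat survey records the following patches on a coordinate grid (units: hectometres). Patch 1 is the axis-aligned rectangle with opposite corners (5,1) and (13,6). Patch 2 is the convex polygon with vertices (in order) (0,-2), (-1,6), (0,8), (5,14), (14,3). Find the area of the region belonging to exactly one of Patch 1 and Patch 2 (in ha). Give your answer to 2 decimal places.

99.64

|Patch 1| = 40, |Patch 2| = 129.5, |Patch 1∩Patch 2| = 34.9285.
|Patch 1 △ Patch 2| = |Patch 1| + |Patch 2| − 2·|Patch 1∩Patch 2| = 40 + 129.5 − 69.857 = 99.64.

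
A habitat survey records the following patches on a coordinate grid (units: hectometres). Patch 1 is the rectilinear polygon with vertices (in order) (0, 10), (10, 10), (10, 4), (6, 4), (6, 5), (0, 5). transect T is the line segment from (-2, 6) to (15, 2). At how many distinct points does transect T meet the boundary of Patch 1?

The segment meets the boundary at (6.5,4), (2.25,5), (0,5.529), (6,4.118).

4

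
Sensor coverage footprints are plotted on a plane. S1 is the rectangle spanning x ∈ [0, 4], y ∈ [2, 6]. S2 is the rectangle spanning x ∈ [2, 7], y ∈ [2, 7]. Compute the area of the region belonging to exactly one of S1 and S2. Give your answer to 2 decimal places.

|S1∩S2|: x∈[2,4], y∈[2,6] → 2·4 = 8.
|S1 △ S2| = |S1| + |S2| − 2·|S1∩S2| = 16 + 25 − 16 = 25.00.

25.00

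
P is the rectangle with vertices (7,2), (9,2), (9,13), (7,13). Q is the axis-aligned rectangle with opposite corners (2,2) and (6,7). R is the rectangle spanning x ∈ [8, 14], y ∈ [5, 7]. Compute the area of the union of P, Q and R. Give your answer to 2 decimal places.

By inclusion–exclusion:
Individual areas: |P| = 22, |Q| = 20, |R| = 12.
|P∩Q| = 0 (no overlap).
|P∩R|: x∈[8,9], y∈[5,7] → 1·2 = 2.
|Q∩R| = 0 (no overlap).
|P∩Q∩R| = 0.
|P ∪ Q ∪ R| = 54 − 2 + 0 = 52.00.

52.00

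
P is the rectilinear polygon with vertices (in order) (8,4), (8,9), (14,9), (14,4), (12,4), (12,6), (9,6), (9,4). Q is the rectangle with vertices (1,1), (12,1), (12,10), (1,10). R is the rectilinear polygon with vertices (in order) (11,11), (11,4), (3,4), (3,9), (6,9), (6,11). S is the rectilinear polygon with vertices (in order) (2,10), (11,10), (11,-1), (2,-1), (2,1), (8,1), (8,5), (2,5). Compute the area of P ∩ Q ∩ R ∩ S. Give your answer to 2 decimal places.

The intersection is the polygon with vertices (11,6), (9,6), (9,4), (8,4), (8,5), (8,9), (11,9).
By the shoelace formula its area is 11.00.

11.00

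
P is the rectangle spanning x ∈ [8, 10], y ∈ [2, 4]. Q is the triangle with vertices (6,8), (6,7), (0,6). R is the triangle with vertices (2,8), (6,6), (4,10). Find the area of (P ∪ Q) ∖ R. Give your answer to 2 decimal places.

5.98

|P ∪ Q| = 7.
|(P ∪ Q) ∩ R| = 1.0236.
|(P ∪ Q) ∖ R| = 7 − 1.0236 = 5.98.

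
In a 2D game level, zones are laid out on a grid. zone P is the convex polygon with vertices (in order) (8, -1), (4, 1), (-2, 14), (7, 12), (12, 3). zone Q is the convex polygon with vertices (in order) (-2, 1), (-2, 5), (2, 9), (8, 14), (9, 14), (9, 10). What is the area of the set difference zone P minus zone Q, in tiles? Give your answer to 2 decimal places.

77.86

|zone P| = 105.5, |zone P∩zone Q| = 27.6406.
|zone P ∖ zone Q| = |zone P| − |zone P∩zone Q| = 105.5 − 27.6406 = 77.86.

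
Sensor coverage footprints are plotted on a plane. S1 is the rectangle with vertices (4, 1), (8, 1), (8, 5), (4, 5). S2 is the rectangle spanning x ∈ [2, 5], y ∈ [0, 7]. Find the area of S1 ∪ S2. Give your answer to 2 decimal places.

By inclusion–exclusion:
Individual areas: |S1| = 16, |S2| = 21.
|S1∩S2|: x∈[4,5], y∈[1,5] → 1·4 = 4.
|S1 ∪ S2| = 37 − 4 = 33.00.

33.00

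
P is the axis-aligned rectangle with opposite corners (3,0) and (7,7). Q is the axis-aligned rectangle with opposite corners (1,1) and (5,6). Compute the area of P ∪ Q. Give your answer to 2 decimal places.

38.00

By inclusion–exclusion:
Individual areas: |P| = 28, |Q| = 20.
|P∩Q|: x∈[3,5], y∈[1,6] → 2·5 = 10.
|P ∪ Q| = 48 − 10 = 38.00.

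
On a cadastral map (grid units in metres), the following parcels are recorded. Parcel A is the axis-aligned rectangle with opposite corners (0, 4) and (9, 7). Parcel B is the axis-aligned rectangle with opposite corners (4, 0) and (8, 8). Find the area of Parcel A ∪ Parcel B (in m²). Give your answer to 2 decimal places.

By inclusion–exclusion:
Individual areas: |Parcel A| = 27, |Parcel B| = 32.
|Parcel A∩Parcel B|: x∈[4,8], y∈[4,7] → 4·3 = 12.
|Parcel A ∪ Parcel B| = 59 − 12 = 47.00.

47.00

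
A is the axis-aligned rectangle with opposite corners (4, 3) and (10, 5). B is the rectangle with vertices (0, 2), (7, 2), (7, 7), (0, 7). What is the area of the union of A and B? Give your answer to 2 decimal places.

41.00

By inclusion–exclusion:
Individual areas: |A| = 12, |B| = 35.
|A∩B|: x∈[4,7], y∈[3,5] → 3·2 = 6.
|A ∪ B| = 47 − 6 = 41.00.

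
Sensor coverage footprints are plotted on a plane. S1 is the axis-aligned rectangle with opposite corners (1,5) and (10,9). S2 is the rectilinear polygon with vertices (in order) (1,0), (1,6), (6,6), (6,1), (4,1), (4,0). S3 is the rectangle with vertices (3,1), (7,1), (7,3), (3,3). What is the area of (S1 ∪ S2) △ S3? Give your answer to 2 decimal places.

|S1 ∪ S2| = 59.
|(S1 ∪ S2) ∩ S3| = 6.
|(S1 ∪ S2) △ S3| = 59 + 8 − 12 = 55.00.

55.00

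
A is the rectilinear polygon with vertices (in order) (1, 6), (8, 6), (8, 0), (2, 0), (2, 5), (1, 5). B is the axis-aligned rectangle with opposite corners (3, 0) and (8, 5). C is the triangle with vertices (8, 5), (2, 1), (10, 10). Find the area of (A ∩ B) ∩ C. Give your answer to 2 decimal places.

4.66

The region (A ∩ B) ∩ C is the polygon with vertices (3,2.125), (5.556,5), (8,5), (3,1.667).
By the shoelace formula its area is 4.66.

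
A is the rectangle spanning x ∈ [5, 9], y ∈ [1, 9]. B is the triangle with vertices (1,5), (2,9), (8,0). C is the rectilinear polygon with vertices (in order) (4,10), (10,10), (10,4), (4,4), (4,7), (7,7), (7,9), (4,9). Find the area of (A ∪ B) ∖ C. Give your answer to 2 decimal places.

28.08

|A ∪ B| = 45.331.
|(A ∪ B) ∩ C| = 17.25.
|(A ∪ B) ∖ C| = 45.331 − 17.25 = 28.08.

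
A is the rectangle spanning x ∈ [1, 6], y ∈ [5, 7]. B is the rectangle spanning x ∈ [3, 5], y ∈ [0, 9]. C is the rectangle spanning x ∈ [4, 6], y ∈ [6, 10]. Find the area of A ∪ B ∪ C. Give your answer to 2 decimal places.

28.00

By inclusion–exclusion:
Individual areas: |A| = 10, |B| = 18, |C| = 8.
|A∩B|: x∈[3,5], y∈[5,7] → 2·2 = 4.
|A∩C|: x∈[4,6], y∈[6,7] → 2·1 = 2.
|B∩C|: x∈[4,5], y∈[6,9] → 1·3 = 3.
|A∩B∩C| = 1.
|A ∪ B ∪ C| = 36 − 9 + 1 = 28.00.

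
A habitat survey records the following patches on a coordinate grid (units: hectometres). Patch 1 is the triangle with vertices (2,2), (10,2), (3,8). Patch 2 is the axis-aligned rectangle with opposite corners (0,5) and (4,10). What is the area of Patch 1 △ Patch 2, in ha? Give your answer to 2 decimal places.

|Patch 1| = 24, |Patch 2| = 20, |Patch 1∩Patch 2| = 3.3214.
|Patch 1 △ Patch 2| = |Patch 1| + |Patch 2| − 2·|Patch 1∩Patch 2| = 24 + 20 − 6.6429 = 37.36.

37.36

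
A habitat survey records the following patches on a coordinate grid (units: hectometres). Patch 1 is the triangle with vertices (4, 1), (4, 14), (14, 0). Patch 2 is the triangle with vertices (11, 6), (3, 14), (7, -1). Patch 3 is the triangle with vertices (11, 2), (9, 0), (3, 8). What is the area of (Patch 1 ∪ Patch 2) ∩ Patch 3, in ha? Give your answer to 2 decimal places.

The region (Patch 1 ∪ Patch 2) ∩ Patch 3 is the polygon with vertices (8.595,0.54), (4,6.667), (4,7.25), (11,2), (9.454,0.455).
By the shoelace formula its area is 13.49.

13.49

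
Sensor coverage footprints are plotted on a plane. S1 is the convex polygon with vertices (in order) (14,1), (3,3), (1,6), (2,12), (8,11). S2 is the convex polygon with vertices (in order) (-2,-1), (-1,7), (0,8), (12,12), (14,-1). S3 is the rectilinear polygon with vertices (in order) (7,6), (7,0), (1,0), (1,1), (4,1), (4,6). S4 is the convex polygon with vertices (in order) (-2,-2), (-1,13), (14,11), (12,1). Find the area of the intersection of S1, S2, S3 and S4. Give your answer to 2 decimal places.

10.36

The intersection is the polygon with vertices (4,6), (7,6), (7,2.273), (4,2.818).
By the shoelace formula its area is 10.36.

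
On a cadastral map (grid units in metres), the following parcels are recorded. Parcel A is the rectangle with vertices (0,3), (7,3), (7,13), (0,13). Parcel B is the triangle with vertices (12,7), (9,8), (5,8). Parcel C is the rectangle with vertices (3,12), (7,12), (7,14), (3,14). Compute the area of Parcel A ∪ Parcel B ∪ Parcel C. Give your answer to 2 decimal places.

75.71

By inclusion–exclusion:
Individual areas: |Parcel A| = 70, |Parcel B| = 2, |Parcel C| = 8.
|Parcel A∩Parcel B| = 0.2857.
|Parcel A∩Parcel C|: x∈[3,7], y∈[12,13] → 4·1 = 4.
|Parcel B∩Parcel C| = 0.
|Parcel A∩Parcel B∩Parcel C| = 0.
|Parcel A ∪ Parcel B ∪ Parcel C| = 80 − 4.2857 + 0 = 75.71.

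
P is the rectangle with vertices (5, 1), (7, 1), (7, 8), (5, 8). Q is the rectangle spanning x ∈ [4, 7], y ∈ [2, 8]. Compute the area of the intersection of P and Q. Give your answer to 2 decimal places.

12.00

|P∩Q|: x∈[5,7], y∈[2,8] → 2·6 = 12.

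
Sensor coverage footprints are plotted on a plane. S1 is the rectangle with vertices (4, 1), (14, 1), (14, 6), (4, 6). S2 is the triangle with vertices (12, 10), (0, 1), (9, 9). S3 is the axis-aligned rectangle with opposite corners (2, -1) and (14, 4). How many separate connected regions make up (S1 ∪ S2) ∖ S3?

(S1 ∪ S2) ∖ S3 splits into 2 disjoint pieces (area 25.0694, area 0.2778).

2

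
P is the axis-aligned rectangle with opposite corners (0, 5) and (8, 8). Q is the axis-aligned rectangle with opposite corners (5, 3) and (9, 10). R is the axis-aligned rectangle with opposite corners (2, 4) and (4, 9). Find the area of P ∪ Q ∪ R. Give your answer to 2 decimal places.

By inclusion–exclusion:
Individual areas: |P| = 24, |Q| = 28, |R| = 10.
|P∩Q|: x∈[5,8], y∈[5,8] → 3·3 = 9.
|P∩R|: x∈[2,4], y∈[5,8] → 2·3 = 6.
|Q∩R| = 0 (no overlap).
|P∩Q∩R| = 0.
|P ∪ Q ∪ R| = 62 − 15 + 0 = 47.00.

47.00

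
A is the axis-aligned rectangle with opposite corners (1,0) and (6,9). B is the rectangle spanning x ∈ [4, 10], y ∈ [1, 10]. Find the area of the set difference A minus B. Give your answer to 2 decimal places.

|A∩B|: x∈[4,6], y∈[1,9] → 2·8 = 16.
|A| = 45.
|A ∖ B| = |A| − |A∩B| = 45 − 16 = 29.00.

29.00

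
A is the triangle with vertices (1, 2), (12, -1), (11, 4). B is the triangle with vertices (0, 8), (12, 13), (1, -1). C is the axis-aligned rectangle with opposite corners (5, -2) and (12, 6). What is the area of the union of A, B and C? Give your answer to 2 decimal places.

113.57

By inclusion–exclusion:
Individual areas: |A| = 26, |B| = 56.5, |C| = 56.
|A∩B| = 1.2832.
|A∩C| = 22.2182.
|B∩C| = 1.4318.
|A∩B∩C| = 0.
|A ∪ B ∪ C| = 138.5 − 24.9332 + 0 = 113.57.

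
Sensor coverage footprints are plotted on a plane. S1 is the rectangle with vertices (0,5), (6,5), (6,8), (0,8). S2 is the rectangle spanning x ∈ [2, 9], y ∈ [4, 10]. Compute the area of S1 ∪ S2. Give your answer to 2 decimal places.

By inclusion–exclusion:
Individual areas: |S1| = 18, |S2| = 42.
|S1∩S2|: x∈[2,6], y∈[5,8] → 4·3 = 12.
|S1 ∪ S2| = 60 − 12 = 48.00.

48.00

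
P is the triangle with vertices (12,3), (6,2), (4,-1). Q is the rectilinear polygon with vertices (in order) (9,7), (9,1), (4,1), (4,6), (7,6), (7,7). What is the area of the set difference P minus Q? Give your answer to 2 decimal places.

4.17

|P| = 8, |P∩Q| = 3.8333.
|P ∖ Q| = |P| − |P∩Q| = 8 − 3.8333 = 4.17.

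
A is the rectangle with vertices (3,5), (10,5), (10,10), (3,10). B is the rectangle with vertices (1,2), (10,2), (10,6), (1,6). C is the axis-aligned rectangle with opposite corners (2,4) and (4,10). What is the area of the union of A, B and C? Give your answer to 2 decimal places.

By inclusion–exclusion:
Individual areas: |A| = 35, |B| = 36, |C| = 12.
|A∩B|: x∈[3,10], y∈[5,6] → 7·1 = 7.
|A∩C|: x∈[3,4], y∈[5,10] → 1·5 = 5.
|B∩C|: x∈[2,4], y∈[4,6] → 2·2 = 4.
|A∩B∩C| = 1.
|A ∪ B ∪ C| = 83 − 16 + 1 = 68.00.

68.00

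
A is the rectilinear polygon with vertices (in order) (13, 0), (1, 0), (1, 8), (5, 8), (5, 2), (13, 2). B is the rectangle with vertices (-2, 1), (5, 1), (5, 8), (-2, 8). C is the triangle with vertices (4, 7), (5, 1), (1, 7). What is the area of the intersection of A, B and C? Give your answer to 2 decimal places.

The intersection is the polygon with vertices (5,1), (1,7), (4,7).
By the shoelace formula its area is 9.00.

9.00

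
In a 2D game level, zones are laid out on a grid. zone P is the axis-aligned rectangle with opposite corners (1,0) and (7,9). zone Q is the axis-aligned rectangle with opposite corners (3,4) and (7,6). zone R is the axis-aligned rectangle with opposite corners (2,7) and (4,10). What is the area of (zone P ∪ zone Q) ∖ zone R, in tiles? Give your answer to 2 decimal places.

|zone P ∪ zone Q| = 54.
|(zone P ∪ zone Q) ∩ zone R| = 4.
|(zone P ∪ zone Q) ∖ zone R| = 54 − 4 = 50.00.

50.00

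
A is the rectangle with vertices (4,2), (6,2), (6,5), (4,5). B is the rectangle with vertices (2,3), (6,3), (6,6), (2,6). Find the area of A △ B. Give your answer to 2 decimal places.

10.00

|A∩B|: x∈[4,6], y∈[3,5] → 2·2 = 4.
|A △ B| = |A| + |B| − 2·|A∩B| = 6 + 12 − 8 = 10.00.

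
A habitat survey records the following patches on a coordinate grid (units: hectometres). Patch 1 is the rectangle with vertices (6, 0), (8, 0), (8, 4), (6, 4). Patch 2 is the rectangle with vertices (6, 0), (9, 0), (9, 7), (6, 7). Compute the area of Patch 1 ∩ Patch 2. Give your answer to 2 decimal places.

8.00

|Patch 1∩Patch 2|: x∈[6,8], y∈[0,4] → 2·4 = 8.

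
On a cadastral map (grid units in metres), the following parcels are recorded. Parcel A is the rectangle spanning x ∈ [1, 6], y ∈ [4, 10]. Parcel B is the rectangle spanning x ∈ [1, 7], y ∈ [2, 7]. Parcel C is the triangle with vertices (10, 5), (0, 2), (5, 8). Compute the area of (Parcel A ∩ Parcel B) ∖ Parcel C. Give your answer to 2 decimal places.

5.75

|Parcel A ∩ Parcel B| = 15.
|(Parcel A ∩ Parcel B) ∩ Parcel C| = 9.25.
|(Parcel A ∩ Parcel B) ∖ Parcel C| = 15 − 9.25 = 5.75.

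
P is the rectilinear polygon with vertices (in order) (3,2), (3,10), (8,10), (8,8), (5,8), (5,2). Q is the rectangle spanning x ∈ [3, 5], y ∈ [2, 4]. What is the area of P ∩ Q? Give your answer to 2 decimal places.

4.00

The intersection is the polygon with vertices (3,4), (5,4), (5,2), (3,2).
By the shoelace formula its area is 4.00.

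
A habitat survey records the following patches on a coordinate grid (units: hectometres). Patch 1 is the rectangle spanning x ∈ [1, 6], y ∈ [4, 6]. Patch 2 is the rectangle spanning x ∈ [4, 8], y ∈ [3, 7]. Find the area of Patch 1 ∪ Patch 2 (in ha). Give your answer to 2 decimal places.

22.00

By inclusion–exclusion:
Individual areas: |Patch 1| = 10, |Patch 2| = 16.
|Patch 1∩Patch 2|: x∈[4,6], y∈[4,6] → 2·2 = 4.
|Patch 1 ∪ Patch 2| = 26 − 4 = 22.00.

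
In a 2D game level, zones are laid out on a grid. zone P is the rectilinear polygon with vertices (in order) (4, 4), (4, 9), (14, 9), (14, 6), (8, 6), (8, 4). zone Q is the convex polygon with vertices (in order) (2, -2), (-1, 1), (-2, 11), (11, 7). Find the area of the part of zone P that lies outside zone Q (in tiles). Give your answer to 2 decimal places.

16.00

|zone P| = 38, |zone P∩zone Q| = 22.
|zone P ∖ zone Q| = |zone P| − |zone P∩zone Q| = 38 − 22 = 16.00.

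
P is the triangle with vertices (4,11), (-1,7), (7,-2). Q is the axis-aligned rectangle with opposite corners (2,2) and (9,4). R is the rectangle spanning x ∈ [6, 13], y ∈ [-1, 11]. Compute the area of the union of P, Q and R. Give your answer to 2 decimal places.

By inclusion–exclusion:
Individual areas: |P| = 38.5, |Q| = 14, |R| = 84.
|P∩Q| = 6.5187.
|P∩R| = 1.2751.
|Q∩R|: x∈[6,9], y∈[2,4] → 3·2 = 6.
|P∩Q∩R| = 0.0128.
|P ∪ Q ∪ R| = 136.5 − 13.7938 + 0.0128 = 122.72.

122.72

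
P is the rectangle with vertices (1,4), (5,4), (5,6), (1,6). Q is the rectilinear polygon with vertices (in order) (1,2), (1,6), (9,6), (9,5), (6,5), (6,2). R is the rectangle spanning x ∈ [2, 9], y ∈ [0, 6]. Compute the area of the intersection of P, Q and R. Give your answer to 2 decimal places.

The intersection is the polygon with vertices (2,4), (2,6), (5,6), (5,4).
By the shoelace formula its area is 6.00.

6.00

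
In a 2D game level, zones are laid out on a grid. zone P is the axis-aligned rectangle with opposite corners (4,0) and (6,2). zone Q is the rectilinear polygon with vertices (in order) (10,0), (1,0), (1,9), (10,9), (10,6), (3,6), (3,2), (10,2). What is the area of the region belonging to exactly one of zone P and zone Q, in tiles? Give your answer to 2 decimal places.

49.00

|zone P| = 4, |zone Q| = 53, |zone P∩zone Q| = 4.
|zone P △ zone Q| = |zone P| + |zone Q| − 2·|zone P∩zone Q| = 4 + 53 − 8 = 49.00.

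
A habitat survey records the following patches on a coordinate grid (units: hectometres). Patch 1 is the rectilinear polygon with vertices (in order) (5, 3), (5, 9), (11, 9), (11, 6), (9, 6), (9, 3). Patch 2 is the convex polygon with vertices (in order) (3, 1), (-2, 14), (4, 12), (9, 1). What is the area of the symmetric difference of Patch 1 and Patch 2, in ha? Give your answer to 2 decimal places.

|Patch 1| = 30, |Patch 2| = 67, |Patch 1∩Patch 2| = 10.3636.
|Patch 1 △ Patch 2| = |Patch 1| + |Patch 2| − 2·|Patch 1∩Patch 2| = 30 + 67 − 20.7273 = 76.27.

76.27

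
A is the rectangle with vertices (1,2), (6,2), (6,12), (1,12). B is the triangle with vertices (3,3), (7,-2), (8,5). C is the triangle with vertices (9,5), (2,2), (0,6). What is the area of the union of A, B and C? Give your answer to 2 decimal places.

By inclusion–exclusion:
Individual areas: |A| = 50, |B| = 16.5, |C| = 17.
|A∩B| = 4.4.
|A∩C| = 13.627.
|B∩C| = 2.3888.
|A∩B∩C| = 1.4884.
|A ∪ B ∪ C| = 83.5 − 20.4157 + 1.4884 = 64.57.

64.57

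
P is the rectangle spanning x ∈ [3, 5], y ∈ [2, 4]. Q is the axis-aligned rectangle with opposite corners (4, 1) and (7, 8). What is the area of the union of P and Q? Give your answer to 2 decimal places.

23.00

By inclusion–exclusion:
Individual areas: |P| = 4, |Q| = 21.
|P∩Q|: x∈[4,5], y∈[2,4] → 1·2 = 2.
|P ∪ Q| = 25 − 2 = 23.00.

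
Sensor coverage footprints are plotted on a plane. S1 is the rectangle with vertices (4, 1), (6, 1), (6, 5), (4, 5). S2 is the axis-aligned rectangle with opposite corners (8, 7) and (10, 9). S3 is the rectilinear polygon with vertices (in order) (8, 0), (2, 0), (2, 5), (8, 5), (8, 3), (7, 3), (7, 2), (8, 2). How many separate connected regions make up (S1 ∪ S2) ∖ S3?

1

(S1 ∪ S2) ∖ S3 is a single connected region.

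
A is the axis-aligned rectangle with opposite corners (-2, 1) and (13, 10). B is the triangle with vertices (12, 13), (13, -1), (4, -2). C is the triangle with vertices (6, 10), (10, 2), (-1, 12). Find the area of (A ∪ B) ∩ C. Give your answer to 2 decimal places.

The region (A ∪ B) ∩ C is the polygon with vertices (6,10), (10,2), (1.2,10).
By the shoelace formula its area is 19.20.

19.20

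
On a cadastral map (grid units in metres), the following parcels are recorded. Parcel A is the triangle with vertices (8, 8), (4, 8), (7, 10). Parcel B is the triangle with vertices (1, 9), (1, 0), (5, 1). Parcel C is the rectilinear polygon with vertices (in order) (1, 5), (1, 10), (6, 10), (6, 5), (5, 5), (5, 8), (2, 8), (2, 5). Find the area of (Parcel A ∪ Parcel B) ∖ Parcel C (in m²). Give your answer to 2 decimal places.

|Parcel A ∪ Parcel B| = 22.
|(Parcel A ∪ Parcel B) ∩ Parcel C| = 4.3333.
|(Parcel A ∪ Parcel B) ∖ Parcel C| = 22 − 4.3333 = 17.67.

17.67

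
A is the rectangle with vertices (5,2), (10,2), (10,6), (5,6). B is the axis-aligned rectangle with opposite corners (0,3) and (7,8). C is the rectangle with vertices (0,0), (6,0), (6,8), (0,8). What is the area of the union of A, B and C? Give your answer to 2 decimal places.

66.00

By inclusion–exclusion:
Individual areas: |A| = 20, |B| = 35, |C| = 48.
|A∩B|: x∈[5,7], y∈[3,6] → 2·3 = 6.
|A∩C|: x∈[5,6], y∈[2,6] → 1·4 = 4.
|B∩C|: x∈[0,6], y∈[3,8] → 6·5 = 30.
|A∩B∩C| = 3.
|A ∪ B ∪ C| = 103 − 40 + 3 = 66.00.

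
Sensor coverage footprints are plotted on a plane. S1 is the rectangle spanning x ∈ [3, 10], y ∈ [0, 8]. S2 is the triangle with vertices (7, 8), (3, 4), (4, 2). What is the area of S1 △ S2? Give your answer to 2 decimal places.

|S1| = 56, |S2| = 6, |S1∩S2| = 6.
|S1 △ S2| = |S1| + |S2| − 2·|S1∩S2| = 56 + 6 − 12 = 50.00.

50.00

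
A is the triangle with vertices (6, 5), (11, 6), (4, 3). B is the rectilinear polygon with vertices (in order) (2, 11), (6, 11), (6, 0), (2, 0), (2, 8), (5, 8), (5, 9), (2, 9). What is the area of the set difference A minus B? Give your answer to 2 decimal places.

2.86

|A| = 4, |A∩B| = 1.1429.
|A ∖ B| = |A| − |A∩B| = 4 − 1.1429 = 2.86.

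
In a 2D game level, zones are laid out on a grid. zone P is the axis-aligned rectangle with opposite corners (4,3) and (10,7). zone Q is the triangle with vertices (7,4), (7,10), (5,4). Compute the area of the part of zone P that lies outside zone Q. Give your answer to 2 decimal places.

|zone P| = 24, |zone P∩zone Q| = 4.5.
|zone P ∖ zone Q| = |zone P| − |zone P∩zone Q| = 24 − 4.5 = 19.50.

19.50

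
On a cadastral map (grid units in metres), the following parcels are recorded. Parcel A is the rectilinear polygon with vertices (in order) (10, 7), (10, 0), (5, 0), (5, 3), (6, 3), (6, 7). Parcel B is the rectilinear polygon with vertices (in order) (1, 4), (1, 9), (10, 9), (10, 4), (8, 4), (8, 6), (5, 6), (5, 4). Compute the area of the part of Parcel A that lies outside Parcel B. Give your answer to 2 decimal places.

23.00

|Parcel A| = 31, |Parcel A∩Parcel B| = 8.
|Parcel A ∖ Parcel B| = |Parcel A| − |Parcel A∩Parcel B| = 31 − 8 = 23.00.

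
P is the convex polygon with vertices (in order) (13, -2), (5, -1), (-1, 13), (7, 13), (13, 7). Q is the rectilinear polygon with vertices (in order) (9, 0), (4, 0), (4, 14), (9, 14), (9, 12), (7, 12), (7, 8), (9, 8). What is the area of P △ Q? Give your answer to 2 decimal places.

91.76

|P| = 140, |Q| = 62, |P∩Q| = 55.119.
|P △ Q| = |P| + |Q| − 2·|P∩Q| = 140 + 62 − 110.2381 = 91.76.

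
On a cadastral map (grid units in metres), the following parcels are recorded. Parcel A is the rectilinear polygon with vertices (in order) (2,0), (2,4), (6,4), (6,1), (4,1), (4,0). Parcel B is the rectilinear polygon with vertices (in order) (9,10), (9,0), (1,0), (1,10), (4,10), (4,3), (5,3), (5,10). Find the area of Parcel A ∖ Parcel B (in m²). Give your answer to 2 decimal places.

|Parcel A| = 14, |Parcel A∩Parcel B| = 13.
|Parcel A ∖ Parcel B| = |Parcel A| − |Parcel A∩Parcel B| = 14 − 13 = 1.00.

1.00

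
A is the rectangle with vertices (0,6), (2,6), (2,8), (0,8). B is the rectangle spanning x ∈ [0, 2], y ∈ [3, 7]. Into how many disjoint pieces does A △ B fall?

2

A △ B splits into 2 disjoint pieces (area 2, area 6).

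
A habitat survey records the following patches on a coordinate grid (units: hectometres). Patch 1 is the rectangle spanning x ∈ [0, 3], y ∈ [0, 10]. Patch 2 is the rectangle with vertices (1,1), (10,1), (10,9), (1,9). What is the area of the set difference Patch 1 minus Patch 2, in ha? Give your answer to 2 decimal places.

14.00

|Patch 1∩Patch 2|: x∈[1,3], y∈[1,9] → 2·8 = 16.
|Patch 1| = 30.
|Patch 1 ∖ Patch 2| = |Patch 1| − |Patch 1∩Patch 2| = 30 − 16 = 14.00.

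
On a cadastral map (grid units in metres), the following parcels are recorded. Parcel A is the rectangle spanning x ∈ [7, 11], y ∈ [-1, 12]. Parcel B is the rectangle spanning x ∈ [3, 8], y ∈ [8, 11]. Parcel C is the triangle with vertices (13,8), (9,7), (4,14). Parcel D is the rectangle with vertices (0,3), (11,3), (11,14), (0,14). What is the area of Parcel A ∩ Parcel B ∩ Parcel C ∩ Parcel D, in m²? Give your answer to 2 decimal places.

The intersection is the polygon with vertices (8,8.4), (7,9.8), (7,11), (8,11).
By the shoelace formula its area is 1.90.

1.90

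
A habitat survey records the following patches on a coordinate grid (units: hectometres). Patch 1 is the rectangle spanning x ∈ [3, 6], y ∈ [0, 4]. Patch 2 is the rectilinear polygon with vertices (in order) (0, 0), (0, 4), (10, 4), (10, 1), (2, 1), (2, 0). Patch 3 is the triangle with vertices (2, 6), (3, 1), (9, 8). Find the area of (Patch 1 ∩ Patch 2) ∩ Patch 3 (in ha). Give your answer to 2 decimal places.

3.86

The region (Patch 1 ∩ Patch 2) ∩ Patch 3 is the polygon with vertices (3,4), (5.571,4), (3,1).
By the shoelace formula its area is 3.86.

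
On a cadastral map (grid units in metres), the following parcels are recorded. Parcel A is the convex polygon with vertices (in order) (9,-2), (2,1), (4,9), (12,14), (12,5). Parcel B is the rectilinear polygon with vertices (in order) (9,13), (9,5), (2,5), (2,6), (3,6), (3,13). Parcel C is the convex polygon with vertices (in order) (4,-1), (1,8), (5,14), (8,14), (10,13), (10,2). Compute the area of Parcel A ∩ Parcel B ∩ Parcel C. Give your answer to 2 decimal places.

The intersection is the polygon with vertices (9,12.125), (9,5), (3,5), (4,9).
By the shoelace formula its area is 29.81.

29.81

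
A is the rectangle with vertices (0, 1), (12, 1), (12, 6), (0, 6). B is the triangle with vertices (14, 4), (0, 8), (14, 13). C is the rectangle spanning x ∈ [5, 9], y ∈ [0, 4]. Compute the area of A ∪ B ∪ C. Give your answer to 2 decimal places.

By inclusion–exclusion:
Individual areas: |A| = 60, |B| = 63, |C| = 16.
|A∩B| = 3.5714.
|A∩C|: x∈[5,9], y∈[1,4] → 4·3 = 12.
|B∩C| = 0.
|A∩B∩C| = 0.
|A ∪ B ∪ C| = 139 − 15.5714 + 0 = 123.43.

123.43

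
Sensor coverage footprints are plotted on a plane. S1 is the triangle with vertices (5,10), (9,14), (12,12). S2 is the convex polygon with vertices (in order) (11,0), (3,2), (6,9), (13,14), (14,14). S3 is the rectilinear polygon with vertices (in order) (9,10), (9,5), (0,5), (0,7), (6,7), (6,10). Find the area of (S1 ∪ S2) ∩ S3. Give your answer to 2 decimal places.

The region (S1 ∪ S2) ∩ S3 is the polygon with vertices (5.143,7), (6,7), (6,9), (7.4,10), (9,10), (9,5), (4.286,5).
By the shoelace formula its area is 16.87.

16.87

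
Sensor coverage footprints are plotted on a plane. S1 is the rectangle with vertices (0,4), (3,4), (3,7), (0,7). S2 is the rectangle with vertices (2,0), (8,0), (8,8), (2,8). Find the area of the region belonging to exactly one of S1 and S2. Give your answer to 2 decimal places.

51.00

|S1∩S2|: x∈[2,3], y∈[4,7] → 1·3 = 3.
|S1 △ S2| = |S1| + |S2| − 2·|S1∩S2| = 9 + 48 − 6 = 51.00.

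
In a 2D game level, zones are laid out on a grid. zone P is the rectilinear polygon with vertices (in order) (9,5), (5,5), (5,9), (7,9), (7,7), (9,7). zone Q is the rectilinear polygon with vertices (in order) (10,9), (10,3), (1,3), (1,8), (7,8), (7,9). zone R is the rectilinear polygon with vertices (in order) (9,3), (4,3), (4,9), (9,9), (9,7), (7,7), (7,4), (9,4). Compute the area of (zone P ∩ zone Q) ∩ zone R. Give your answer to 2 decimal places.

|zone P ∩ zone Q| = 10.
|(zone P ∩ zone Q) ∩ zone R| = 6.00.

6.00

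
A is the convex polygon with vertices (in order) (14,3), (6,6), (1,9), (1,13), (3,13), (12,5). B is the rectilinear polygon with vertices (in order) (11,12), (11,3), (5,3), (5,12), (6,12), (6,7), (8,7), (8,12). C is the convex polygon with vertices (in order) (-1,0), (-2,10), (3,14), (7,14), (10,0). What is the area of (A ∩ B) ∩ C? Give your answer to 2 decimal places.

|A ∩ B| = 14.8319.
|(A ∩ B) ∩ C| = 9.09.

9.09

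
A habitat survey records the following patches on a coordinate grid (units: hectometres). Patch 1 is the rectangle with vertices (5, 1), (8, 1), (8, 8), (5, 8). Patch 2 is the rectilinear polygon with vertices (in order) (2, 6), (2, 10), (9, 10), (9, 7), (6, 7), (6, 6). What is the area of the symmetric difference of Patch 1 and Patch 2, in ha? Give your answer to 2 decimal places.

38.00

|Patch 1| = 21, |Patch 2| = 25, |Patch 1∩Patch 2| = 4.
|Patch 1 △ Patch 2| = |Patch 1| + |Patch 2| − 2·|Patch 1∩Patch 2| = 21 + 25 − 8 = 38.00.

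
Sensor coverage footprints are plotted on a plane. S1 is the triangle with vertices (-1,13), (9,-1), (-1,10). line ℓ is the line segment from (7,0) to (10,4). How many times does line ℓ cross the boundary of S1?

2

The segment meets the boundary at (7.659,0.878), (7.493,0.658).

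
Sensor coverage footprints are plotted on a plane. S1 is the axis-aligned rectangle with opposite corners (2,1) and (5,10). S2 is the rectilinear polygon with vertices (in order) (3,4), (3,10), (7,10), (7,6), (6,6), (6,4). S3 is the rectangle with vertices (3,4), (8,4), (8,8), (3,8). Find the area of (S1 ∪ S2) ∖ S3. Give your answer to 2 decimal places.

23.00

|S1 ∪ S2| = 37.
|(S1 ∪ S2) ∩ S3| = 14.
|(S1 ∪ S2) ∖ S3| = 37 − 14 = 23.00.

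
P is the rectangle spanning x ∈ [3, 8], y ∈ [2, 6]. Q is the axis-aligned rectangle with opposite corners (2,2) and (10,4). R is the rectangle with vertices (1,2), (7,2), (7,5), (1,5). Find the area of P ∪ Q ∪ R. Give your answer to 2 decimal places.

By inclusion–exclusion:
Individual areas: |P| = 20, |Q| = 16, |R| = 18.
|P∩Q|: x∈[3,8], y∈[2,4] → 5·2 = 10.
|P∩R|: x∈[3,7], y∈[2,5] → 4·3 = 12.
|Q∩R|: x∈[2,7], y∈[2,4] → 5·2 = 10.
|P∩Q∩R| = 8.
|P ∪ Q ∪ R| = 54 − 32 + 8 = 30.00.

30.00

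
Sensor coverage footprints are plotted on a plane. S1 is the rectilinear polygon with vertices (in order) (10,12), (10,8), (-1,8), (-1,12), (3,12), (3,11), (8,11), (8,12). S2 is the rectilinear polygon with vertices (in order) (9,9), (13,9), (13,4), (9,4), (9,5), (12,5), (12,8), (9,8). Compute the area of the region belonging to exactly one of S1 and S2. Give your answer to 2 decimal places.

48.00

|S1| = 39, |S2| = 11, |S1∩S2| = 1.
|S1 △ S2| = |S1| + |S2| − 2·|S1∩S2| = 39 + 11 − 2 = 48.00.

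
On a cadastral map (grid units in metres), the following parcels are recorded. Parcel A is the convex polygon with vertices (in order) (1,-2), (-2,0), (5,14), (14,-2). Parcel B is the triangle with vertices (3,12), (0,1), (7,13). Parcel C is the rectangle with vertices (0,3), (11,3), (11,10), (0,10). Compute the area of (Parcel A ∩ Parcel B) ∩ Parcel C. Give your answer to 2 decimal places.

The region (Parcel A ∩ Parcel B) ∩ Parcel C is the polygon with vertices (1.167,3), (0.545,3), (1.8,7.6), (3,10), (5.25,10).
By the shoelace formula its area is 11.30.

11.30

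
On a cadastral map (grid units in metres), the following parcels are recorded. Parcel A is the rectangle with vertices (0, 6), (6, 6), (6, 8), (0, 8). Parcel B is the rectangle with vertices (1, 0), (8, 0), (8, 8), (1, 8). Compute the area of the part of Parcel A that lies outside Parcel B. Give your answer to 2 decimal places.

|Parcel A∩Parcel B|: x∈[1,6], y∈[6,8] → 5·2 = 10.
|Parcel A| = 12.
|Parcel A ∖ Parcel B| = |Parcel A| − |Parcel A∩Parcel B| = 12 − 10 = 2.00.

2.00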